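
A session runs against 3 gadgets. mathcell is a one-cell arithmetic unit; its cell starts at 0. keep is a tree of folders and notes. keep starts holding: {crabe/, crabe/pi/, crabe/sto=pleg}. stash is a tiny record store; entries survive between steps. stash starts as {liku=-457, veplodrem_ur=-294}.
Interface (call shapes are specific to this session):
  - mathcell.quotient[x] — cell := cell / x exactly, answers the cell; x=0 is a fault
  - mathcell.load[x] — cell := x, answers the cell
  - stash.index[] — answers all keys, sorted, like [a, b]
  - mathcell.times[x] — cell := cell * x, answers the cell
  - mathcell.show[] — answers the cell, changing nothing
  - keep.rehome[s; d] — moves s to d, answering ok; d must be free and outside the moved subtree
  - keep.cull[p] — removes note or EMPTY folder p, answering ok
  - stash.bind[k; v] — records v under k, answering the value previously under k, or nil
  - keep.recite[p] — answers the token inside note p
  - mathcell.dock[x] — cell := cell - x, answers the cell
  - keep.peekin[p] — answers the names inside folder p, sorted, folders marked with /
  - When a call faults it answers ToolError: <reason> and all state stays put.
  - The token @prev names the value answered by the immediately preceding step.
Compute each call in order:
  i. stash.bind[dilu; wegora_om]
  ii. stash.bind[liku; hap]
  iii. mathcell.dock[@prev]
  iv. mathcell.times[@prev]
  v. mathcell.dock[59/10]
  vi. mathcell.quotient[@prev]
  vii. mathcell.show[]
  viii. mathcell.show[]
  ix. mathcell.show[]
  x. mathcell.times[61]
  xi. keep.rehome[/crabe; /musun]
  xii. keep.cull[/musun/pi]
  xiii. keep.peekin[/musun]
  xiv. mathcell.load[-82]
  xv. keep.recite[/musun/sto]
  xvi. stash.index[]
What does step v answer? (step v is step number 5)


Answer: 2088431/10

Derivation:
$ bind k='dilu' v='wegora_om'
[out] nil
$ bind k='liku' v='hap'
[out] -457
$ dock x='@prev'
[out] 457
$ times x='@prev'
[out] 208849
$ dock x='59/10'
[out] 2088431/10
$ quotient x='@prev'
[out] 1
$ show
[out] 1
$ show
[out] 1
$ show
[out] 1
$ times x='61'
[out] 61
$ rehome s='/crabe' d='/musun'
[out] ok
$ cull p='/musun/pi'
[out] ok
$ peekin p='/musun'
[out] [sto]
$ load x='-82'
[out] -82
$ recite p='/musun/sto'
[out] pleg
$ index
[out] [dilu, liku, veplodrem_ur]


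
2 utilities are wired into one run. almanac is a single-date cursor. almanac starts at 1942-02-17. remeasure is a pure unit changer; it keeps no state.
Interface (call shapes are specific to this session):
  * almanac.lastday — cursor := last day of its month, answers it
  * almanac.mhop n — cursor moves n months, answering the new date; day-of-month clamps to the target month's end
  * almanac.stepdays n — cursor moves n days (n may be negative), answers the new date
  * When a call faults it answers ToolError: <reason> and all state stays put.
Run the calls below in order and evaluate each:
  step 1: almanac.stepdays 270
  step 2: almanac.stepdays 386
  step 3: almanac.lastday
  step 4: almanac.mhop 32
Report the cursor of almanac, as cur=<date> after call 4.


Answer: cur=1946-08-31

Derivation:
I invoke almanac.stepdays with n→270, and see 1942-11-14.
Using almanac.stepdays with n→386, giving 1943-12-05.
I run almanac.lastday, and observe 1943-12-31.
Next I call almanac.mhop with n→32, and observe 1946-08-31.


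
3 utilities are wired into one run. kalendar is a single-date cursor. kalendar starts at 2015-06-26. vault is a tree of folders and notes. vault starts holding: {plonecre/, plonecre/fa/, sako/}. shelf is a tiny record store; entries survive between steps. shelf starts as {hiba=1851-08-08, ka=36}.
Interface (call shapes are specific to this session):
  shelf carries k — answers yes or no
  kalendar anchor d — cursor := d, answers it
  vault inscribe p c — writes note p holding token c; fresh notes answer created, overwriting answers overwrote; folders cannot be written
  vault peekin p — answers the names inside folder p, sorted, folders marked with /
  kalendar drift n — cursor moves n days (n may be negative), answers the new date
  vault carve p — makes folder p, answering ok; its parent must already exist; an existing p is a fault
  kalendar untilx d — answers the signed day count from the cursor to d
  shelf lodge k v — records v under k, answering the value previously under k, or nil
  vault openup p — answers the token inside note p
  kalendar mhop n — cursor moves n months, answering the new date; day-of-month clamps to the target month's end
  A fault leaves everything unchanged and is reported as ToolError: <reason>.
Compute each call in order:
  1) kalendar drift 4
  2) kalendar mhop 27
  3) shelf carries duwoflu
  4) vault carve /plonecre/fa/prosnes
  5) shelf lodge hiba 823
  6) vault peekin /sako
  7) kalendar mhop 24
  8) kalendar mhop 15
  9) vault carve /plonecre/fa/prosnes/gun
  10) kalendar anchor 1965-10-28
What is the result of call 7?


>> kalendar drift(n: 4)
<< 2015-06-30
>> kalendar mhop(n: 27)
<< 2017-09-30
>> shelf carries(k: duwoflu)
<< no
>> vault carve(p: /plonecre/fa/prosnes)
<< ok
>> shelf lodge(k: hiba, v: 823)
<< 1851-08-08
>> vault peekin(p: /sako)
<< []
>> kalendar mhop(n: 24)
<< 2019-09-30
>> kalendar mhop(n: 15)
<< 2020-12-30
>> vault carve(p: /plonecre/fa/prosnes/gun)
<< ok
>> kalendar anchor(d: 1965-10-28)
<< 1965-10-28

Answer: 2019-09-30


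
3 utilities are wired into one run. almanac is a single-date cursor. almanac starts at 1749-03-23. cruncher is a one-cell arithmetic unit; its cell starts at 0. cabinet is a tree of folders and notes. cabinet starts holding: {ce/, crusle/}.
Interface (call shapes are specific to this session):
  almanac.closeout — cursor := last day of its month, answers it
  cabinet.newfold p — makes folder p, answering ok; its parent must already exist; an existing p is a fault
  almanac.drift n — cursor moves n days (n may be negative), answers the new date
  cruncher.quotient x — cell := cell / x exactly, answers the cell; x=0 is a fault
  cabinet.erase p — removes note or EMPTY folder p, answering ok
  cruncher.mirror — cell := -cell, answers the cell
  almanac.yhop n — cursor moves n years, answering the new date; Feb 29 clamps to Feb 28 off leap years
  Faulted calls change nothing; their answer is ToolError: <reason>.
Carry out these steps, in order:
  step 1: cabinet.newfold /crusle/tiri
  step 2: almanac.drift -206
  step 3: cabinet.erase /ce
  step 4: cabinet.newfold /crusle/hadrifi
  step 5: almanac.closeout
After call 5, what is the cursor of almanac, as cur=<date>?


Answer: cur=1748-08-31

Derivation:
;; newfold(p: /crusle/tiri) ~> ok
;; drift(n: -206) ~> 1748-08-29
;; erase(p: /ce) ~> ok
;; newfold(p: /crusle/hadrifi) ~> ok
;; closeout() ~> 1748-08-31


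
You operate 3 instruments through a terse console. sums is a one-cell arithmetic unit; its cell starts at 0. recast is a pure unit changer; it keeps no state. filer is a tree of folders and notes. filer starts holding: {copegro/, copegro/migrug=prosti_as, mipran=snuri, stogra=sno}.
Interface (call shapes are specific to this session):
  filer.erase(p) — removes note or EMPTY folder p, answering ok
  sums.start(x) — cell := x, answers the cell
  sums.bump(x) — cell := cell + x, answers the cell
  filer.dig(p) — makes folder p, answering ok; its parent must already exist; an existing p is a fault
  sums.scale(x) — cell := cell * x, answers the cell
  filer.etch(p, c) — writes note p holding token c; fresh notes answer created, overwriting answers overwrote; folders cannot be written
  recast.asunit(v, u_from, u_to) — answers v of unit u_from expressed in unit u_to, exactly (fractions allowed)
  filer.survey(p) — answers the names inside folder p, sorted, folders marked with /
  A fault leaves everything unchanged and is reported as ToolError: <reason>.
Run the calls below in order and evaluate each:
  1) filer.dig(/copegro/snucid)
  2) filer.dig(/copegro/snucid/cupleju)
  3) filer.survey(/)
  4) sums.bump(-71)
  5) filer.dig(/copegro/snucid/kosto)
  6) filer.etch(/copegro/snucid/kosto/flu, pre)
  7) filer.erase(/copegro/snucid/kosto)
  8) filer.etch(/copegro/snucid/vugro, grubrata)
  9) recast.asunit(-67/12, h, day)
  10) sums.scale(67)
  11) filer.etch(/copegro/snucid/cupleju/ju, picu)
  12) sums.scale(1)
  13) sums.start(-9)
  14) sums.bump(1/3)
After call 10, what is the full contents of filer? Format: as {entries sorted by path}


$ filer.dig p: /copegro/snucid
  ok
$ filer.dig p: /copegro/snucid/cupleju
  ok
$ filer.survey p: /
  [copegro/, mipran, stogra]
$ sums.bump x: -71
  -71
$ filer.dig p: /copegro/snucid/kosto
  ok
$ filer.etch p: /copegro/snucid/kosto/flu c: pre
  created
$ filer.erase p: /copegro/snucid/kosto
  ToolError: not empty
$ filer.etch p: /copegro/snucid/vugro c: grubrata
  created
$ recast.asunit v: -67/12 u_from: h u_to: day
  -67/288
$ sums.scale x: 67
  -4757
$ filer.etch p: /copegro/snucid/cupleju/ju c: picu
  created
$ sums.scale x: 1
  -4757
$ sums.start x: -9
  -9
$ sums.bump x: 1/3
  -26/3

Answer: {copegro/, copegro/migrug=prosti_as, copegro/snucid/, copegro/snucid/cupleju/, copegro/snucid/kosto/, copegro/snucid/kosto/flu=pre, copegro/snucid/vugro=grubrata, mipran=snuri, stogra=sno}


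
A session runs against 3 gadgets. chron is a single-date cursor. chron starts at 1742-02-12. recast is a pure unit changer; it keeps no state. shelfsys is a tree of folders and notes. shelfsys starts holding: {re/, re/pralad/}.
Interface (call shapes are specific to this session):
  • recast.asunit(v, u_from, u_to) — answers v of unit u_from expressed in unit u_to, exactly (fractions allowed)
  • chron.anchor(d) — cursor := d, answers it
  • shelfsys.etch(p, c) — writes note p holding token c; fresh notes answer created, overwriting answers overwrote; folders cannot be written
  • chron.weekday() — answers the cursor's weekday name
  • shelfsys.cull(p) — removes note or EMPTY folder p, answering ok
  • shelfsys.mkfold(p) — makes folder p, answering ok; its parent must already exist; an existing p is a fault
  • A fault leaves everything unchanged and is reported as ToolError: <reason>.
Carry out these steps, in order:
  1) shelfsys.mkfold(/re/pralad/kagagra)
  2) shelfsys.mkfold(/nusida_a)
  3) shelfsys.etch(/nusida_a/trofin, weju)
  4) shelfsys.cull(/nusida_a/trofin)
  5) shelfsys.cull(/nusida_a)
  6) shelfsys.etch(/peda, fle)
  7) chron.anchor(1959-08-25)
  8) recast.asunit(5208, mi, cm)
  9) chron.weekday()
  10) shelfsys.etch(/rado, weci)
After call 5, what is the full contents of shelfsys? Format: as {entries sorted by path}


-> mkfold(/re/pralad/kagagra)
<- ok
-> mkfold(/nusida_a)
<- ok
-> etch(/nusida_a/trofin, weju)
<- created
-> cull(/nusida_a/trofin)
<- ok
-> cull(/nusida_a)
<- ok
-> etch(/peda, fle)
<- created
-> anchor(1959-08-25)
<- 1959-08-25
-> asunit(5208, mi, cm)
<- 4190731776/5
-> weekday()
<- Tuesday
-> etch(/rado, weci)
<- created

Answer: {re/, re/pralad/, re/pralad/kagagra/}


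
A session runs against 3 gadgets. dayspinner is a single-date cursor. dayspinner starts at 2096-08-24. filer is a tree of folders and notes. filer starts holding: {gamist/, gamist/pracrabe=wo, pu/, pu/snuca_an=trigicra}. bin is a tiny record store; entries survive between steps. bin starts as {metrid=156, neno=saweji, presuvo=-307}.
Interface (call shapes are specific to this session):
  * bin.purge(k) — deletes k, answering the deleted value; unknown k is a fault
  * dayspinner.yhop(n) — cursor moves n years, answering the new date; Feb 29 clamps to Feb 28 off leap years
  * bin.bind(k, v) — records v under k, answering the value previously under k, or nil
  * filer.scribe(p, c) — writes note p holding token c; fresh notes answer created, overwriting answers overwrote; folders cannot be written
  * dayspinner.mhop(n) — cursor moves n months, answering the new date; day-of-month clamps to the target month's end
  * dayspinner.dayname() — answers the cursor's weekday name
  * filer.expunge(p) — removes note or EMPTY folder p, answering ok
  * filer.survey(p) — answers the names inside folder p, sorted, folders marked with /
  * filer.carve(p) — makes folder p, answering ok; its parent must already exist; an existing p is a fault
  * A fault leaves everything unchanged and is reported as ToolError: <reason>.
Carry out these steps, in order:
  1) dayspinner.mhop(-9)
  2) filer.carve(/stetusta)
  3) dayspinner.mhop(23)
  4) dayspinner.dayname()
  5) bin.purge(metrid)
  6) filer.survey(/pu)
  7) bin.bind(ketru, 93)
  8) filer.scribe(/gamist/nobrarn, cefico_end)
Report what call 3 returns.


Answer: 2097-10-24

Derivation:
% dayspinner.mhop(-9) : 2095-11-24
% filer.carve(/stetusta) : ok
% dayspinner.mhop(23) : 2097-10-24
% dayspinner.dayname() : Thursday
% bin.purge(metrid) : 156
% filer.survey(/pu) : [snuca_an]
% bin.bind(ketru, 93) : nil
% filer.scribe(/gamist/nobrarn, cefico_end) : created


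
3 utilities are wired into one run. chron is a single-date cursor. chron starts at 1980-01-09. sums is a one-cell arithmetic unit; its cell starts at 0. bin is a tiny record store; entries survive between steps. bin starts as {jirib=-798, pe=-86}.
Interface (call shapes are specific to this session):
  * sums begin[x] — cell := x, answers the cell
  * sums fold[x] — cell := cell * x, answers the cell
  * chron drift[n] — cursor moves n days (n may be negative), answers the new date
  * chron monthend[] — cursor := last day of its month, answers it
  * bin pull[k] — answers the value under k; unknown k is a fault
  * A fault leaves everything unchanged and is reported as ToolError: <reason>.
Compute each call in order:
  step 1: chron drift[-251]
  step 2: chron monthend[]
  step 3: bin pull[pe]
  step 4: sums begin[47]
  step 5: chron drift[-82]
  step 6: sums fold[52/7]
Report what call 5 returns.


Answer: 1979-03-10

Derivation:
Calling chron drift on n='-251', yielding 1979-05-03.
Now I run chron monthend, → 1979-05-31.
I call bin pull on k='pe', and get -86.
Now I run sums begin on x='47', which returns 47.
I try chron drift on n='-82', and observe 1979-03-10.
I try sums fold on x='52/7', which returns 2444/7.


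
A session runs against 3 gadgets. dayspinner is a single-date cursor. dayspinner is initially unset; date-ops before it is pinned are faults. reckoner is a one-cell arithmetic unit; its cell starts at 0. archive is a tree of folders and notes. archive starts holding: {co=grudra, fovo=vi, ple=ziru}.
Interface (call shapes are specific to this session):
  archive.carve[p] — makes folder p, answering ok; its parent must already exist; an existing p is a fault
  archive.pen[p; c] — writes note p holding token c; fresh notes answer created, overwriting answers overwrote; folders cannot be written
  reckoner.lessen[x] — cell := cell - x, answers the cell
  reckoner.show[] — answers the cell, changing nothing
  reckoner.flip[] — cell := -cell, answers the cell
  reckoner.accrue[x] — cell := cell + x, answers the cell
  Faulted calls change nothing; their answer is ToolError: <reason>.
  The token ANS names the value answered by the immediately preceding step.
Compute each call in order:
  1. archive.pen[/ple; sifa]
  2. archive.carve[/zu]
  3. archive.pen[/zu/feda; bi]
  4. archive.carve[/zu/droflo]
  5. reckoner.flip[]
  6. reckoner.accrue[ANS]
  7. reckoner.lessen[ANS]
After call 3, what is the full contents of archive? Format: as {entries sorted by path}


% 1. archive.pen(p=/ple, c=sifa) -> overwrote
% 2. archive.carve(p=/zu) -> ok
% 3. archive.pen(p=/zu/feda, c=bi) -> created
% 4. archive.carve(p=/zu/droflo) -> ok
% 5. reckoner.flip() -> 0
% 6. reckoner.accrue(x=ANS) -> 0
% 7. reckoner.lessen(x=ANS) -> 0

Answer: {co=grudra, fovo=vi, ple=sifa, zu/, zu/feda=bi}


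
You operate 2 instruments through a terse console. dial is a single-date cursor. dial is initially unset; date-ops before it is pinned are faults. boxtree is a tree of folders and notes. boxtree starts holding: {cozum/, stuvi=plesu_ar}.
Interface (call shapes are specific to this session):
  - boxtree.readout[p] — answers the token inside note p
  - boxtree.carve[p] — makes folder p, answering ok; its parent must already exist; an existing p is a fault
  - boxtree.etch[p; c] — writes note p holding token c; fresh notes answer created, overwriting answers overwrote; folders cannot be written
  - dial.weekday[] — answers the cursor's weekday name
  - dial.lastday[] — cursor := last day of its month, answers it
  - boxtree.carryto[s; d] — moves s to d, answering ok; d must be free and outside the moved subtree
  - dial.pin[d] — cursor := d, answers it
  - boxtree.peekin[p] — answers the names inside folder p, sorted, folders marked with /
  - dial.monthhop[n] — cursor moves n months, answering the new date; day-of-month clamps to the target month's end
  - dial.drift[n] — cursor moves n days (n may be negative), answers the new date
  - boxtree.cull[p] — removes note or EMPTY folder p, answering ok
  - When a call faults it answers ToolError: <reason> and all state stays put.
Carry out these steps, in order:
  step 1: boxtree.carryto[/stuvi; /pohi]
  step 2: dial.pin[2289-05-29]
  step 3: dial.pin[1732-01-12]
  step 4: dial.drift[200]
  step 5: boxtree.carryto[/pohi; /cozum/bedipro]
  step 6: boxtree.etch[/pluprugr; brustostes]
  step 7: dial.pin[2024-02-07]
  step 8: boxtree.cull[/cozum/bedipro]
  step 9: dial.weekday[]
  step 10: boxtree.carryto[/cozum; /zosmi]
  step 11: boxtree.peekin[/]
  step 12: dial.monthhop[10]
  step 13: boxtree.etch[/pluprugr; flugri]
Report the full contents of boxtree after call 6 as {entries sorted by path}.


Answer: {cozum/, cozum/bedipro=plesu_ar, pluprugr=brustostes}

Derivation:
-- 1. boxtree.carryto(/stuvi, /pohi) : ok
-- 2. dial.pin(2289-05-29) : 2289-05-29
-- 3. dial.pin(1732-01-12) : 1732-01-12
-- 4. dial.drift(200) : 1732-07-30
-- 5. boxtree.carryto(/pohi, /cozum/bedipro) : ok
-- 6. boxtree.etch(/pluprugr, brustostes) : created
-- 7. dial.pin(2024-02-07) : 2024-02-07
-- 8. boxtree.cull(/cozum/bedipro) : ok
-- 9. dial.weekday() : Wednesday
-- 10. boxtree.carryto(/cozum, /zosmi) : ok
-- 11. boxtree.peekin(/) : [pluprugr, zosmi/]
-- 12. dial.monthhop(10) : 2024-12-07
-- 13. boxtree.etch(/pluprugr, flugri) : overwrote


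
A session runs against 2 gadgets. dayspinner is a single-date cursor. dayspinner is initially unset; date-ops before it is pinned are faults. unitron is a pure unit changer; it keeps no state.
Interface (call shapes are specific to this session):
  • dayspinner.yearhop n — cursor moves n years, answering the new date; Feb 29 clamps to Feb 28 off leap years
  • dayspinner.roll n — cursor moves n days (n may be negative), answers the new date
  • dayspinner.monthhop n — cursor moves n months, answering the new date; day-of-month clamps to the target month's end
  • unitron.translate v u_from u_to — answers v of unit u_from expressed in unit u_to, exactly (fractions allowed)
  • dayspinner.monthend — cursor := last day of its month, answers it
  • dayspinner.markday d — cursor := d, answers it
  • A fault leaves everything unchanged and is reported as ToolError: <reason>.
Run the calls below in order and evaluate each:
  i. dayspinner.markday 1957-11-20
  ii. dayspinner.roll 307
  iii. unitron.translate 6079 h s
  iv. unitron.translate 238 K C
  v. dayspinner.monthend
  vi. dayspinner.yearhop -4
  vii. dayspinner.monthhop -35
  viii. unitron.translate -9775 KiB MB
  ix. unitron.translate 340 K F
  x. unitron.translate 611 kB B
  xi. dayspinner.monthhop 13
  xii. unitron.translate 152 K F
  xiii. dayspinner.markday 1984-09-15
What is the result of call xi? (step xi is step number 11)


Answer: 1952-11-30

Derivation:
==> dayspinner.markday(d: 1957-11-20)
<== 1957-11-20
==> dayspinner.roll(n: 307)
<== 1958-09-23
==> unitron.translate(v: 6079, u_from: h, u_to: s)
<== 21884400
==> unitron.translate(v: 238, u_from: K, u_to: C)
<== -703/20
==> dayspinner.monthend()
<== 1958-09-30
==> dayspinner.yearhop(n: -4)
<== 1954-09-30
==> dayspinner.monthhop(n: -35)
<== 1951-10-30
==> unitron.translate(v: -9775, u_from: KiB, u_to: MB)
<== -6256/625
==> unitron.translate(v: 340, u_from: K, u_to: F)
<== 15233/100
==> unitron.translate(v: 611, u_from: kB, u_to: B)
<== 611000
==> dayspinner.monthhop(n: 13)
<== 1952-11-30
==> unitron.translate(v: 152, u_from: K, u_to: F)
<== -18607/100
==> dayspinner.markday(d: 1984-09-15)
<== 1984-09-15


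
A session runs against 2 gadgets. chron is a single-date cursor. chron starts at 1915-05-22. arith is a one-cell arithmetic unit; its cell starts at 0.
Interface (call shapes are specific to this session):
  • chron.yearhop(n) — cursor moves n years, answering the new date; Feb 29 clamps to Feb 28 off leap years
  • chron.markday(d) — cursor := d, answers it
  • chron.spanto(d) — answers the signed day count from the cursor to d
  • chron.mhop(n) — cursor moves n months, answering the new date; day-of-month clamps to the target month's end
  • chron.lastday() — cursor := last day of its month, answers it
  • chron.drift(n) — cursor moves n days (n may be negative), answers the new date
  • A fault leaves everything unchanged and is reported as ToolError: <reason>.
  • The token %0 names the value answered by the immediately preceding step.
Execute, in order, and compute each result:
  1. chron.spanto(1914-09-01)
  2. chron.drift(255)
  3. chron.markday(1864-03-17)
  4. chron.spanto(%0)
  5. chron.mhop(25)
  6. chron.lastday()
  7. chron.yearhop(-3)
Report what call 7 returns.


==> chron.spanto(d: 1914-09-01)
<== -263
==> chron.drift(n: 255)
<== 1916-02-01
==> chron.markday(d: 1864-03-17)
<== 1864-03-17
==> chron.spanto(d: %0)
<== 0
==> chron.mhop(n: 25)
<== 1866-04-17
==> chron.lastday()
<== 1866-04-30
==> chron.yearhop(n: -3)
<== 1863-04-30

Answer: 1863-04-30


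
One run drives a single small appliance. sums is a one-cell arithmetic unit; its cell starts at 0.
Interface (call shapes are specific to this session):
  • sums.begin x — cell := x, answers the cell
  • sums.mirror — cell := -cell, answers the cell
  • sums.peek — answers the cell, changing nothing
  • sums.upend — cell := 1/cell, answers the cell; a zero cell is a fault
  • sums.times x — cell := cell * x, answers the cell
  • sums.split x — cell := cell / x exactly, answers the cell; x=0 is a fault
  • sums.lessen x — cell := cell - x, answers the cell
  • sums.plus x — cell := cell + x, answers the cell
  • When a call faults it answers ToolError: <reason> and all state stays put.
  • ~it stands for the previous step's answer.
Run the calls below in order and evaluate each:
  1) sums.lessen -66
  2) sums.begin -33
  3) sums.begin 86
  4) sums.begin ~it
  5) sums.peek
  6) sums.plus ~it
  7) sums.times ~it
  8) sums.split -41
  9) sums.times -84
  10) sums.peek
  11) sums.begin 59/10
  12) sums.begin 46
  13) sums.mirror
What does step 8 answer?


$ lessen x=-66
:: 66
$ begin x=-33
:: -33
$ begin x=86
:: 86
$ begin x=~it
:: 86
$ peek
:: 86
$ plus x=~it
:: 172
$ times x=~it
:: 29584
$ split x=-41
:: -29584/41
$ times x=-84
:: 2485056/41
$ peek
:: 2485056/41
$ begin x=59/10
:: 59/10
$ begin x=46
:: 46
$ mirror
:: -46

Answer: -29584/41


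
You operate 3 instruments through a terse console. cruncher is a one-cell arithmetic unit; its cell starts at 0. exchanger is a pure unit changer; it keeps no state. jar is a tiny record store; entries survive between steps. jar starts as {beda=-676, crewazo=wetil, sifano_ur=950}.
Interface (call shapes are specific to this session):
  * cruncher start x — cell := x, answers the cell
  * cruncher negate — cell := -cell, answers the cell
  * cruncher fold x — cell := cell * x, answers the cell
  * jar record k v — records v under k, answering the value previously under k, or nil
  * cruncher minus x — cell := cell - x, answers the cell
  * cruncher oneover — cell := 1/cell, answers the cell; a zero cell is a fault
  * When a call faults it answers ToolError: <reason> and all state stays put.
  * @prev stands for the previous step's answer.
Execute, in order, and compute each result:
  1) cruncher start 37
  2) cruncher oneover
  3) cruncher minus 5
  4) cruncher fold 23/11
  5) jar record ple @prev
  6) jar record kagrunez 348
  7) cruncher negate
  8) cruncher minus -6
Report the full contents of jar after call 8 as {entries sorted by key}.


Answer: {beda=-676, crewazo=wetil, kagrunez=348, ple=-4232/407, sifano_ur=950}

Derivation:
-> cruncher start(x→37)
<- 37
-> cruncher oneover()
<- 1/37
-> cruncher minus(x→5)
<- -184/37
-> cruncher fold(x→23/11)
<- -4232/407
-> jar record(k→ple, v→@prev)
<- nil
-> jar record(k→kagrunez, v→348)
<- nil
-> cruncher negate()
<- 4232/407
-> cruncher minus(x→-6)
<- 6674/407


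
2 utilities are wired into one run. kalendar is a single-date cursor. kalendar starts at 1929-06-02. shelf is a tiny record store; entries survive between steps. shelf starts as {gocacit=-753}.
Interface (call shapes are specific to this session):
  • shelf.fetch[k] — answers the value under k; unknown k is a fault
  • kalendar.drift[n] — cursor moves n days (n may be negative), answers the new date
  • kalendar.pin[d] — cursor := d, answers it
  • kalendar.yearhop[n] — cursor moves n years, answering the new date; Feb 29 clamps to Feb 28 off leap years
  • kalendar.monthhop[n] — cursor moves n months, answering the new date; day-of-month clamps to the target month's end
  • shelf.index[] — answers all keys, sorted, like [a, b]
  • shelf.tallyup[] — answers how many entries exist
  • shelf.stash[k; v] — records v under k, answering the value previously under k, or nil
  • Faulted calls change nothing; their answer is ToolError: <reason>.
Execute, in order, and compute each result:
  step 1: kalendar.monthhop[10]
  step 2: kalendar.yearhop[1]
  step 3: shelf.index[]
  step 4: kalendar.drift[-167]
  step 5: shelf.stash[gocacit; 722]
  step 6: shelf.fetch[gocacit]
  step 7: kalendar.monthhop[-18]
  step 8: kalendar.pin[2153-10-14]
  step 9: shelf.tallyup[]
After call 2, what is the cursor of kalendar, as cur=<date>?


# 1. monthhop(n: 10) -> 1930-04-02
# 2. yearhop(n: 1) -> 1931-04-02
# 3. index() -> [gocacit]
# 4. drift(n: -167) -> 1930-10-17
# 5. stash(k: gocacit, v: 722) -> -753
# 6. fetch(k: gocacit) -> 722
# 7. monthhop(n: -18) -> 1929-04-17
# 8. pin(d: 2153-10-14) -> 2153-10-14
# 9. tallyup() -> 1

Answer: cur=1931-04-02


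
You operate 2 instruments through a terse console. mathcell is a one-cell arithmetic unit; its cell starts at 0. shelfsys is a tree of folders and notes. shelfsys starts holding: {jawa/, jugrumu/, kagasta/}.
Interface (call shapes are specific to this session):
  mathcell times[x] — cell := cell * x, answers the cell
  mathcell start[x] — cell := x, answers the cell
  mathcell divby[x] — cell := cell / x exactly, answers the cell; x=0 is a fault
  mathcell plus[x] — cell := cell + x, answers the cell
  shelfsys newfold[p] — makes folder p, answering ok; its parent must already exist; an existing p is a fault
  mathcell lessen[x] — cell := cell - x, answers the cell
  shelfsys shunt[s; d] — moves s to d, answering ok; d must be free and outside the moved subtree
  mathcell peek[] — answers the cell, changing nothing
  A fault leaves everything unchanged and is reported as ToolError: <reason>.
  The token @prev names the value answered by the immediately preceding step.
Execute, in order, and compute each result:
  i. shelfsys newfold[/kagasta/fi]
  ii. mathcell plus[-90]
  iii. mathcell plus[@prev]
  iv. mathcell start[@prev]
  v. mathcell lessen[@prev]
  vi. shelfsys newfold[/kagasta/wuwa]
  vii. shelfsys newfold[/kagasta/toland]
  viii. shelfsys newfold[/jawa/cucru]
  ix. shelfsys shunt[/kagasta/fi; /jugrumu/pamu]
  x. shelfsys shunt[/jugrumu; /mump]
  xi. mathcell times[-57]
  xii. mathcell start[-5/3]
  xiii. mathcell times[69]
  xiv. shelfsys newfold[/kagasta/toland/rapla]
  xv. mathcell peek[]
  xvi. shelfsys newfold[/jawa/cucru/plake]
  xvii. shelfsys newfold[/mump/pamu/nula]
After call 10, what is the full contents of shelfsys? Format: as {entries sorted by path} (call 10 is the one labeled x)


→ shelfsys newfold(p: /kagasta/fi)
← ok
→ mathcell plus(x: -90)
← -90
→ mathcell plus(x: @prev)
← -180
→ mathcell start(x: @prev)
← -180
→ mathcell lessen(x: @prev)
← 0
→ shelfsys newfold(p: /kagasta/wuwa)
← ok
→ shelfsys newfold(p: /kagasta/toland)
← ok
→ shelfsys newfold(p: /jawa/cucru)
← ok
→ shelfsys shunt(s: /kagasta/fi, d: /jugrumu/pamu)
← ok
→ shelfsys shunt(s: /jugrumu, d: /mump)
← ok
→ mathcell times(x: -57)
← 0
→ mathcell start(x: -5/3)
← -5/3
→ mathcell times(x: 69)
← -115
→ shelfsys newfold(p: /kagasta/toland/rapla)
← ok
→ mathcell peek()
← -115
→ shelfsys newfold(p: /jawa/cucru/plake)
← ok
→ shelfsys newfold(p: /mump/pamu/nula)
← ok

Answer: {jawa/, jawa/cucru/, kagasta/, kagasta/toland/, kagasta/wuwa/, mump/, mump/pamu/}


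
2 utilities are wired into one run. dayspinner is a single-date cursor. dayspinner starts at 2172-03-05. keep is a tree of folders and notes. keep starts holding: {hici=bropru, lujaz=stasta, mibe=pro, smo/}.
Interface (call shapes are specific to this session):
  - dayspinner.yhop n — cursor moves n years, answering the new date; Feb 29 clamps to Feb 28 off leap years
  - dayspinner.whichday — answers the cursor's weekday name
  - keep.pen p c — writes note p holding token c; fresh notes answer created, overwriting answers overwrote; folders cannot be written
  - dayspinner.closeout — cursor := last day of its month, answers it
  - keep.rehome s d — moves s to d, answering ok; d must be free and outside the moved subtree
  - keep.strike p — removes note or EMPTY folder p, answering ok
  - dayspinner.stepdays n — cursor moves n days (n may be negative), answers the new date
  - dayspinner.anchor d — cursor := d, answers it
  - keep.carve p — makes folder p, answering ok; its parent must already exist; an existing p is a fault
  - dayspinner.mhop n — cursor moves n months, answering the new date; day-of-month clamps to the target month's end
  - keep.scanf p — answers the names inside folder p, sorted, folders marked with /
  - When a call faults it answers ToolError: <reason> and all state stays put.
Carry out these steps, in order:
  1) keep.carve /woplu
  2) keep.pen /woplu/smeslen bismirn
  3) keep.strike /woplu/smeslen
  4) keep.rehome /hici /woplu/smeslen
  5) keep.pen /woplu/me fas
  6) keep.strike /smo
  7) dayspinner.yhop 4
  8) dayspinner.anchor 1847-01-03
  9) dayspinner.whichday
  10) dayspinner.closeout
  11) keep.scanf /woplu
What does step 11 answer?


Answer: [me, smeslen]

Derivation:
Do: keep.carve[p=/woplu]
See: ok
Do: keep.pen[p=/woplu/smeslen; c=bismirn]
See: created
Do: keep.strike[p=/woplu/smeslen]
See: ok
Do: keep.rehome[s=/hici; d=/woplu/smeslen]
See: ok
Do: keep.pen[p=/woplu/me; c=fas]
See: created
Do: keep.strike[p=/smo]
See: ok
Do: dayspinner.yhop[n=4]
See: 2176-03-05
Do: dayspinner.anchor[d=1847-01-03]
See: 1847-01-03
Do: dayspinner.whichday[]
See: Sunday
Do: dayspinner.closeout[]
See: 1847-01-31
Do: keep.scanf[p=/woplu]
See: [me, smeslen]


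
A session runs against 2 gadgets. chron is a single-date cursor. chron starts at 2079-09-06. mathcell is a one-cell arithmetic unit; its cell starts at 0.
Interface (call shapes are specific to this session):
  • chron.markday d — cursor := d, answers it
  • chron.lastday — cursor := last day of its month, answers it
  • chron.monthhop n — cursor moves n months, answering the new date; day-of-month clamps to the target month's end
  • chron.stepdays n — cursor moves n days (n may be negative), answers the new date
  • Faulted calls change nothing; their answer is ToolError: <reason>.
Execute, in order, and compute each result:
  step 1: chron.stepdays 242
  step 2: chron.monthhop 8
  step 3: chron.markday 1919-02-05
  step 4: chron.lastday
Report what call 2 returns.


Answer: 2081-01-05

Derivation:
Next I call stepdays(n=242), and get 2080-05-05.
Then monthhop(n=8), and see 2081-01-05.
Then markday(d=1919-02-05), and observe 1919-02-05.
Calling lastday, → 1919-02-28.


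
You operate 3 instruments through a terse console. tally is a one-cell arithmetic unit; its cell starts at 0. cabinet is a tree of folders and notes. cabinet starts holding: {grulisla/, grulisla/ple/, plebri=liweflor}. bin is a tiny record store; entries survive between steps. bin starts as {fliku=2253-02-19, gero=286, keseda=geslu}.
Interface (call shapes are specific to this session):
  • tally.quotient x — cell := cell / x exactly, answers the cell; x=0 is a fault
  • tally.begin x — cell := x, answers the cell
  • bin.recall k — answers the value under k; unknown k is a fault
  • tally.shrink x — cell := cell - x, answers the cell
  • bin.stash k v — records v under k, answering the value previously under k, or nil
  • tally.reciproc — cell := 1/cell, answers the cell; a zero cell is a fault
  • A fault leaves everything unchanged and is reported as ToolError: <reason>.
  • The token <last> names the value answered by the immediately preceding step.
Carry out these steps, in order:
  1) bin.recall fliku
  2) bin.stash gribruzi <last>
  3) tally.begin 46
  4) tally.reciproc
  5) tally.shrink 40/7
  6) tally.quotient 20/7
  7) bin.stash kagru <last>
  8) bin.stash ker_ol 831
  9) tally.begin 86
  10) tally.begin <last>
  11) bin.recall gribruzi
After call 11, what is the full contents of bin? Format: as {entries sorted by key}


Answer: {fliku=2253-02-19, gero=286, gribruzi=2253-02-19, kagru=-1833/920, ker_ol=831, keseda=geslu}

Derivation:
;; recall(k='fliku') : 2253-02-19
;; stash(k='gribruzi', v='<last>') : nil
;; begin(x='46') : 46
;; reciproc() : 1/46
;; shrink(x='40/7') : -1833/322
;; quotient(x='20/7') : -1833/920
;; stash(k='kagru', v='<last>') : nil
;; stash(k='ker_ol', v='831') : nil
;; begin(x='86') : 86
;; begin(x='<last>') : 86
;; recall(k='gribruzi') : 2253-02-19


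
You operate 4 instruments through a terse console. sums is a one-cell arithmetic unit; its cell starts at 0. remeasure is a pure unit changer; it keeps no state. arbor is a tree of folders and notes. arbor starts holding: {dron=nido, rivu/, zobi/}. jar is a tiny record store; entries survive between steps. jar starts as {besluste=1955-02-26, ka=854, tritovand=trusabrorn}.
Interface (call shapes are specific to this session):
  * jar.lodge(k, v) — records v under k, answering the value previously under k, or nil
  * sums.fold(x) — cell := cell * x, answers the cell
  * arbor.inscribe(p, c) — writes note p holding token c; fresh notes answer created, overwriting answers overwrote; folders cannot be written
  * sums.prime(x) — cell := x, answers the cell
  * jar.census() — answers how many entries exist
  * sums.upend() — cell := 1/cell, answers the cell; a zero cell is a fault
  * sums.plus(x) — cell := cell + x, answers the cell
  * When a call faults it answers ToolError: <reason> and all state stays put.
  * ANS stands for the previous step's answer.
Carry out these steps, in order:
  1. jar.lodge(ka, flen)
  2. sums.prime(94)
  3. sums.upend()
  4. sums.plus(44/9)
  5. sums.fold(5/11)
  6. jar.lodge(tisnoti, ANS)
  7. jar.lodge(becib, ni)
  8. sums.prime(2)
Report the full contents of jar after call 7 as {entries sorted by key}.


Answer: {becib=ni, besluste=1955-02-26, ka=flen, tisnoti=20725/9306, tritovand=trusabrorn}

Derivation:
# jar.lodge(k='ka', v='flen') -> 854
# sums.prime(x='94') -> 94
# sums.upend() -> 1/94
# sums.plus(x='44/9') -> 4145/846
# sums.fold(x='5/11') -> 20725/9306
# jar.lodge(k='tisnoti', v='ANS') -> nil
# jar.lodge(k='becib', v='ni') -> nil
# sums.prime(x='2') -> 2


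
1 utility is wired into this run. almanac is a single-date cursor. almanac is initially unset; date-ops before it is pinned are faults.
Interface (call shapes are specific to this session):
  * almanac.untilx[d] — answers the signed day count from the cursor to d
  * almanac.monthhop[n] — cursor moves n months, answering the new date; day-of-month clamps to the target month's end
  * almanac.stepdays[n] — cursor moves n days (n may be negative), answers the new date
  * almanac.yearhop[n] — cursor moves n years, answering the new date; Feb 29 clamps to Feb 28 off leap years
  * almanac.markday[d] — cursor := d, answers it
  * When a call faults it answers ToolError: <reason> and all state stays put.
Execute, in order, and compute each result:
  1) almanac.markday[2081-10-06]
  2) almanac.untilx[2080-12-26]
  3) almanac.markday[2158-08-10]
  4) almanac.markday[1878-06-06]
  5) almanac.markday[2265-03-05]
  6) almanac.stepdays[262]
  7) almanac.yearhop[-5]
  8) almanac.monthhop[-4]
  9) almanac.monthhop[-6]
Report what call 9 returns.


Answer: 2260-01-22

Derivation:
;; 1. almanac.markday(2081-10-06) ~> 2081-10-06
;; 2. almanac.untilx(2080-12-26) ~> -284
;; 3. almanac.markday(2158-08-10) ~> 2158-08-10
;; 4. almanac.markday(1878-06-06) ~> 1878-06-06
;; 5. almanac.markday(2265-03-05) ~> 2265-03-05
;; 6. almanac.stepdays(262) ~> 2265-11-22
;; 7. almanac.yearhop(-5) ~> 2260-11-22
;; 8. almanac.monthhop(-4) ~> 2260-07-22
;; 9. almanac.monthhop(-6) ~> 2260-01-22


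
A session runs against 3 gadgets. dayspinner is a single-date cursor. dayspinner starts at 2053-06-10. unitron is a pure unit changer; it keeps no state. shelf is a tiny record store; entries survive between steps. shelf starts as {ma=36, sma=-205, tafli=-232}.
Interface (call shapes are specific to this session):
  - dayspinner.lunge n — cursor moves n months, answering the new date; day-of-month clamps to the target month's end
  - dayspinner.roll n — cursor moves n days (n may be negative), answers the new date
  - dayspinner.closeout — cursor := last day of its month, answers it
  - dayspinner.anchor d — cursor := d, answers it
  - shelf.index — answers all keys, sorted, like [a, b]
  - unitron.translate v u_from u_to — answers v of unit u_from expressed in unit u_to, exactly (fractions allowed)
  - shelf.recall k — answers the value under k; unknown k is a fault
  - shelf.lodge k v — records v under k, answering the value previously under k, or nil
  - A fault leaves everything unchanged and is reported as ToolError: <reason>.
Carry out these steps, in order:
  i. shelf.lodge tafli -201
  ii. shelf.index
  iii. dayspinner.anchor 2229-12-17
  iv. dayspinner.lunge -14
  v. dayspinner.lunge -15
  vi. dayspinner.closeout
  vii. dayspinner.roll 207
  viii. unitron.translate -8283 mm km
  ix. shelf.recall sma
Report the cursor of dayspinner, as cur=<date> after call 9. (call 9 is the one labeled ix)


Act: lodge[k→tafli; v→-201]
Obs: -232
Act: index[]
Obs: [ma, sma, tafli]
Act: anchor[d→2229-12-17]
Obs: 2229-12-17
Act: lunge[n→-14]
Obs: 2228-10-17
Act: lunge[n→-15]
Obs: 2227-07-17
Act: closeout[]
Obs: 2227-07-31
Act: roll[n→207]
Obs: 2228-02-23
Act: translate[v→-8283; u_from→mm; u_to→km]
Obs: -8283/1000000
Act: recall[k→sma]
Obs: -205

Answer: cur=2228-02-23


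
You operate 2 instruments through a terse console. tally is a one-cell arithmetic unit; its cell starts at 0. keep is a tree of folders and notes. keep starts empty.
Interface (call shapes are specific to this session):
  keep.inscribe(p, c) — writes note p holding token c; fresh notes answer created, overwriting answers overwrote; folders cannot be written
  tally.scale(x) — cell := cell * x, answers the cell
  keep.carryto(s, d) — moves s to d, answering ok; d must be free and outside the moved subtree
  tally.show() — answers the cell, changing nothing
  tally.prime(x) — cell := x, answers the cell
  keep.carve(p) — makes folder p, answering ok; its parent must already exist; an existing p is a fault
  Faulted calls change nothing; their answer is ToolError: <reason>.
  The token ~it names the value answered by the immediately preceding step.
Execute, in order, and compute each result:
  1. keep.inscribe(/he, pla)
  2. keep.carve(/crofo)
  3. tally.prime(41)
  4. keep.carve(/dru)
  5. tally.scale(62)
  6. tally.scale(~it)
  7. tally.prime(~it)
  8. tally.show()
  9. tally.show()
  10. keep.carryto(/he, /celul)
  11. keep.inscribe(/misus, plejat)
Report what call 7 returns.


Answer: 6461764

Derivation:
> keep.inscribe p→/he c→pla
= created
> keep.carve p→/crofo
= ok
> tally.prime x→41
= 41
> keep.carve p→/dru
= ok
> tally.scale x→62
= 2542
> tally.scale x→~it
= 6461764
> tally.prime x→~it
= 6461764
> tally.show
= 6461764
> tally.show
= 6461764
> keep.carryto s→/he d→/celul
= ok
> keep.inscribe p→/misus c→plejat
= created
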